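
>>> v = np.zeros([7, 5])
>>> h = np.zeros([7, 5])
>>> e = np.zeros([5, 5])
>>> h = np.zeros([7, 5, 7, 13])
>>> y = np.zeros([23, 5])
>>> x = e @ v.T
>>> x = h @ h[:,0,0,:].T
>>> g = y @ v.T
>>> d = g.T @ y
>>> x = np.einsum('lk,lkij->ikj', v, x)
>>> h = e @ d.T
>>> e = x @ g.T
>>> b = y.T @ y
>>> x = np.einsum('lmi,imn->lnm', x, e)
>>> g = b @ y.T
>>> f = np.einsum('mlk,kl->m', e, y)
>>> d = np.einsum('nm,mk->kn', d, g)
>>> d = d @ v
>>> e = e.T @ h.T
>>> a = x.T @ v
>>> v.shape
(7, 5)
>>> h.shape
(5, 7)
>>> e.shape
(23, 5, 5)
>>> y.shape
(23, 5)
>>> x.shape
(7, 23, 5)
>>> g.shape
(5, 23)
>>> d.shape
(23, 5)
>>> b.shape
(5, 5)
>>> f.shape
(7,)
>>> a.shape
(5, 23, 5)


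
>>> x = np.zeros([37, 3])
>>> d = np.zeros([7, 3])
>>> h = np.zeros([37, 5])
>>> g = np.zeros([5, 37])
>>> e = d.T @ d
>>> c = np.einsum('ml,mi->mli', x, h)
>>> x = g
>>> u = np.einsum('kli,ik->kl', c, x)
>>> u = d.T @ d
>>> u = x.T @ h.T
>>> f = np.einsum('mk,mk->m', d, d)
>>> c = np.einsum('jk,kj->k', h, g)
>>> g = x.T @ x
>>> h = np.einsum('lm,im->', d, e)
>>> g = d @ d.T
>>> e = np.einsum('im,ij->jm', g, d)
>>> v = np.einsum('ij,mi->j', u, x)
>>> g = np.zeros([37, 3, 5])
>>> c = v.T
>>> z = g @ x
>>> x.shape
(5, 37)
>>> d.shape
(7, 3)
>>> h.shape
()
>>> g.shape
(37, 3, 5)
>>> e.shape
(3, 7)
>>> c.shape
(37,)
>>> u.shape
(37, 37)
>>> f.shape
(7,)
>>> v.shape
(37,)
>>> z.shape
(37, 3, 37)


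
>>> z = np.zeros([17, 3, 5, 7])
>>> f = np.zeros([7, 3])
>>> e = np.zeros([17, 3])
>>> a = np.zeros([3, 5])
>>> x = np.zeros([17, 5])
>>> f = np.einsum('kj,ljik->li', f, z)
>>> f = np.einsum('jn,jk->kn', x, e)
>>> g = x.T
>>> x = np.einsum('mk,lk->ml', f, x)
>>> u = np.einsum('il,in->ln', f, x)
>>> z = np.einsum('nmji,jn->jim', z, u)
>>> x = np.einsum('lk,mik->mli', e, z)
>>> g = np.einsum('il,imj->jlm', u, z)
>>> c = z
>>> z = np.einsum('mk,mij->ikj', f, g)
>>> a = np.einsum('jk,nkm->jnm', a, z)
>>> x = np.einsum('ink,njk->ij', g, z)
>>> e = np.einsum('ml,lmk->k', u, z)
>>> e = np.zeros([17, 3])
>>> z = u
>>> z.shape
(5, 17)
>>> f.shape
(3, 5)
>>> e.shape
(17, 3)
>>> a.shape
(3, 17, 7)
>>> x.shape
(3, 5)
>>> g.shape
(3, 17, 7)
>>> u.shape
(5, 17)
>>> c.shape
(5, 7, 3)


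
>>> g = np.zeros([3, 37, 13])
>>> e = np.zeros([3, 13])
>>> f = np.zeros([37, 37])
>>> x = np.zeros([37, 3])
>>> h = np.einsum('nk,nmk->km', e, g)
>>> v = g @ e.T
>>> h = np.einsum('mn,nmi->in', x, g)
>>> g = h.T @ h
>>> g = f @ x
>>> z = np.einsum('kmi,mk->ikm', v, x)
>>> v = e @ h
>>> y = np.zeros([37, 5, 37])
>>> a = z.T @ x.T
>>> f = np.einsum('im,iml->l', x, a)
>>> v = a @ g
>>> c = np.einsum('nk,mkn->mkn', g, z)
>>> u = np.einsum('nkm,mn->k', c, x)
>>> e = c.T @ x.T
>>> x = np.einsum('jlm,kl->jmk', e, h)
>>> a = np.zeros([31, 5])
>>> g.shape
(37, 3)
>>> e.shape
(37, 3, 37)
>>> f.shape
(37,)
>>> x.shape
(37, 37, 13)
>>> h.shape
(13, 3)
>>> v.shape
(37, 3, 3)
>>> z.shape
(3, 3, 37)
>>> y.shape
(37, 5, 37)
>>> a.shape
(31, 5)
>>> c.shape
(3, 3, 37)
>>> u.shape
(3,)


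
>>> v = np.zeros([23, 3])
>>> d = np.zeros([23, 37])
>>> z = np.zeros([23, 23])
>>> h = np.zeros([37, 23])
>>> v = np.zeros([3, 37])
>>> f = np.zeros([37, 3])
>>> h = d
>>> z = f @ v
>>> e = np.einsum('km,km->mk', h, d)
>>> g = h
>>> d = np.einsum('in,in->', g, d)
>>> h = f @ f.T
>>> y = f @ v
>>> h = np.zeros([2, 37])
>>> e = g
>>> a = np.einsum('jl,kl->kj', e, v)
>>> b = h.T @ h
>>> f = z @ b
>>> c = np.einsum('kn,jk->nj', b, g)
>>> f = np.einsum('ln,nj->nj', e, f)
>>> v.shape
(3, 37)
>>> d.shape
()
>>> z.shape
(37, 37)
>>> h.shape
(2, 37)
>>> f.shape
(37, 37)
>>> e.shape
(23, 37)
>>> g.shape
(23, 37)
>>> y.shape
(37, 37)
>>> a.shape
(3, 23)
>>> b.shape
(37, 37)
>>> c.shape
(37, 23)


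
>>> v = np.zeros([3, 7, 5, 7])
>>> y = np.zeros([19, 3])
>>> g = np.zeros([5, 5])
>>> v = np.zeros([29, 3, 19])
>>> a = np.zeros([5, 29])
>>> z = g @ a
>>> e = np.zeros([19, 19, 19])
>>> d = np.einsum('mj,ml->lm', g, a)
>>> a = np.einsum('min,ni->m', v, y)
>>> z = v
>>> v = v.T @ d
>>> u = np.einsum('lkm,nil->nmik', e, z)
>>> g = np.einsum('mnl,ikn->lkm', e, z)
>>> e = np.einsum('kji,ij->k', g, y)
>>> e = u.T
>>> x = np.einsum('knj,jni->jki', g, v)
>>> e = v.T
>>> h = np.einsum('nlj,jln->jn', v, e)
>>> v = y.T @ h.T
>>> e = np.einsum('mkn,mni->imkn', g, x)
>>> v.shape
(3, 5)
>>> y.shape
(19, 3)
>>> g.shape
(19, 3, 19)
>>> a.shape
(29,)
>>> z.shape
(29, 3, 19)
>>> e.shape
(5, 19, 3, 19)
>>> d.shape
(29, 5)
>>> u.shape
(29, 19, 3, 19)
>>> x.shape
(19, 19, 5)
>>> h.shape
(5, 19)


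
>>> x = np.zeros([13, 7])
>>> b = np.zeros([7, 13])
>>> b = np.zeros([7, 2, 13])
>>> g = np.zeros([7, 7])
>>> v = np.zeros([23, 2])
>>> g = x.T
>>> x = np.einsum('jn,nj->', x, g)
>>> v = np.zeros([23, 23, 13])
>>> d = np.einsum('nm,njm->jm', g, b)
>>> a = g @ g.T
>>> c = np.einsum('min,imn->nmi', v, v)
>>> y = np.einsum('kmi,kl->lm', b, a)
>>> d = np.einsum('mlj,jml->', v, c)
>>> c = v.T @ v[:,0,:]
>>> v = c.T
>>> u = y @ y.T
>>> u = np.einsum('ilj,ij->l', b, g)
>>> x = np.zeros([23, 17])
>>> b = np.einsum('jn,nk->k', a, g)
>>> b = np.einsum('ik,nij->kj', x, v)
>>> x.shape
(23, 17)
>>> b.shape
(17, 13)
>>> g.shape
(7, 13)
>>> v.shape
(13, 23, 13)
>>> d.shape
()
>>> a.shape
(7, 7)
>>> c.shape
(13, 23, 13)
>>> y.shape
(7, 2)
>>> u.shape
(2,)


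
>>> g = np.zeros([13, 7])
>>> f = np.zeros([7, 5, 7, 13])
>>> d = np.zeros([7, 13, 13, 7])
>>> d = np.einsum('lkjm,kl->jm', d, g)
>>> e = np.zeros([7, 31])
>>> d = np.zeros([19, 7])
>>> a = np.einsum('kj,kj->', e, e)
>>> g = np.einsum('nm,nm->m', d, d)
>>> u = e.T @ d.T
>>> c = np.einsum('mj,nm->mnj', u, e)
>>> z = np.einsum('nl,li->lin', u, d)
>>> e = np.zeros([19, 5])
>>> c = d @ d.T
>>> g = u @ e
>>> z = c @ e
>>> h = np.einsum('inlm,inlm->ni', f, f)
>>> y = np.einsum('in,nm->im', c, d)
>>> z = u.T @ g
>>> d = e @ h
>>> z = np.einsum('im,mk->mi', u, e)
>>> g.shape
(31, 5)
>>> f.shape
(7, 5, 7, 13)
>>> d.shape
(19, 7)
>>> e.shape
(19, 5)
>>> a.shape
()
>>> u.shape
(31, 19)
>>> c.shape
(19, 19)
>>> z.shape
(19, 31)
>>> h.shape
(5, 7)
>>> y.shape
(19, 7)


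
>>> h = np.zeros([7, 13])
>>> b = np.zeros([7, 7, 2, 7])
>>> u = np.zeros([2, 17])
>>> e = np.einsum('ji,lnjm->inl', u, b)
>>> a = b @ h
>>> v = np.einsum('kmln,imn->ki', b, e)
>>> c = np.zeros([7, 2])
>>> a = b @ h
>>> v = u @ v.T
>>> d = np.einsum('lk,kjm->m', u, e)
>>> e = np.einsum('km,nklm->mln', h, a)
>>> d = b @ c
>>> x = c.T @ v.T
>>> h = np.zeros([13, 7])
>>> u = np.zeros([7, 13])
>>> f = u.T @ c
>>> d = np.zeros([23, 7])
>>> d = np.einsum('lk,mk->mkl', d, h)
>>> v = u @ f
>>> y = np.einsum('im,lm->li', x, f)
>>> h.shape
(13, 7)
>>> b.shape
(7, 7, 2, 7)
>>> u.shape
(7, 13)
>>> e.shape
(13, 2, 7)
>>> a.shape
(7, 7, 2, 13)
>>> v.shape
(7, 2)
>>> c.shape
(7, 2)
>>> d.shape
(13, 7, 23)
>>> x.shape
(2, 2)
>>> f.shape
(13, 2)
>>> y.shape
(13, 2)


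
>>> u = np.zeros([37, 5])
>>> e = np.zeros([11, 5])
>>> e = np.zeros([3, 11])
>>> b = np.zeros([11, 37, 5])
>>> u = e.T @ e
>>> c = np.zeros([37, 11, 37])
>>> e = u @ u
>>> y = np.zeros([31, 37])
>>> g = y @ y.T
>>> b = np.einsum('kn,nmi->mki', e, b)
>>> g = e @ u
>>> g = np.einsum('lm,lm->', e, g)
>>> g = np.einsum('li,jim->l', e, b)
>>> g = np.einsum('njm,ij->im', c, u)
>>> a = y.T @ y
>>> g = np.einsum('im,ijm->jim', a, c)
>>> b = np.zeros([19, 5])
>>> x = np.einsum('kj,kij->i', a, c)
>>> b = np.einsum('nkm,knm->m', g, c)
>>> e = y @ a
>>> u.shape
(11, 11)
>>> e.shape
(31, 37)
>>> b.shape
(37,)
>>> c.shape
(37, 11, 37)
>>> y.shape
(31, 37)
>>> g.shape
(11, 37, 37)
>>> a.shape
(37, 37)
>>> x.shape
(11,)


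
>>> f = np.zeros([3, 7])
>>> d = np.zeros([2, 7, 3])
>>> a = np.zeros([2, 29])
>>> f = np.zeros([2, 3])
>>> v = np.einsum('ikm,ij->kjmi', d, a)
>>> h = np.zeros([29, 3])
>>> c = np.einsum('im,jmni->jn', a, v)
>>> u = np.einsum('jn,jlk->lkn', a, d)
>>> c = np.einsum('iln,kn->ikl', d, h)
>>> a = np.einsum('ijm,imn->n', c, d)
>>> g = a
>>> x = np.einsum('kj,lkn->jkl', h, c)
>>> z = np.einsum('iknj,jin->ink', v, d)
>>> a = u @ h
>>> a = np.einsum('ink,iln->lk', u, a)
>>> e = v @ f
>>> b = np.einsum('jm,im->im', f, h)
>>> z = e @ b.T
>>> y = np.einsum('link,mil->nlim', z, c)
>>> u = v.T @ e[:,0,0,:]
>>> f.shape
(2, 3)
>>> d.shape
(2, 7, 3)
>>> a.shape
(3, 29)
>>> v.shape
(7, 29, 3, 2)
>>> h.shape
(29, 3)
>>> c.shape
(2, 29, 7)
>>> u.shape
(2, 3, 29, 3)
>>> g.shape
(3,)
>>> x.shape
(3, 29, 2)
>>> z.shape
(7, 29, 3, 29)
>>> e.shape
(7, 29, 3, 3)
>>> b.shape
(29, 3)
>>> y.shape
(3, 7, 29, 2)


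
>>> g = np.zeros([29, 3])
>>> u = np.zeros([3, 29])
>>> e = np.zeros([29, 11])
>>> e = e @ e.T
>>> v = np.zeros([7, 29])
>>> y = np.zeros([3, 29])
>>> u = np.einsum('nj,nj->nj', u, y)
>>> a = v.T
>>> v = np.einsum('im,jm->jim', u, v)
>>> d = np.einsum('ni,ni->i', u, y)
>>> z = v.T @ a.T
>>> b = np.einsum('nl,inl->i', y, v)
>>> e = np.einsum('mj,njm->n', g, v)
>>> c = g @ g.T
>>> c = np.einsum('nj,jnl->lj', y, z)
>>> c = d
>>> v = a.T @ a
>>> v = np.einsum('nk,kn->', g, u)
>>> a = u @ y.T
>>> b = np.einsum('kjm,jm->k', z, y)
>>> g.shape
(29, 3)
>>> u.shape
(3, 29)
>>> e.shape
(7,)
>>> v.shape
()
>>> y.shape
(3, 29)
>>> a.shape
(3, 3)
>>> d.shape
(29,)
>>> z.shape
(29, 3, 29)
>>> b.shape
(29,)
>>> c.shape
(29,)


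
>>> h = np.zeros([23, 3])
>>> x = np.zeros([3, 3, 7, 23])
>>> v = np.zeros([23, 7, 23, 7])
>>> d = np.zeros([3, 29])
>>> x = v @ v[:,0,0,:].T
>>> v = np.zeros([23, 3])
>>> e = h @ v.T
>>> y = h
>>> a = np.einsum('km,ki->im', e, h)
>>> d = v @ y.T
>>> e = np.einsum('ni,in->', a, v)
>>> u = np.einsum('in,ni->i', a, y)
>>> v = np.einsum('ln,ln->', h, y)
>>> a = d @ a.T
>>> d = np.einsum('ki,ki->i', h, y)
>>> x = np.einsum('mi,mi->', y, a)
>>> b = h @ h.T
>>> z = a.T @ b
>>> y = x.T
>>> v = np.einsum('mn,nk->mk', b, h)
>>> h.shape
(23, 3)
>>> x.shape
()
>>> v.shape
(23, 3)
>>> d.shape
(3,)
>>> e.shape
()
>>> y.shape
()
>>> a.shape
(23, 3)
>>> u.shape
(3,)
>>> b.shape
(23, 23)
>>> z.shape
(3, 23)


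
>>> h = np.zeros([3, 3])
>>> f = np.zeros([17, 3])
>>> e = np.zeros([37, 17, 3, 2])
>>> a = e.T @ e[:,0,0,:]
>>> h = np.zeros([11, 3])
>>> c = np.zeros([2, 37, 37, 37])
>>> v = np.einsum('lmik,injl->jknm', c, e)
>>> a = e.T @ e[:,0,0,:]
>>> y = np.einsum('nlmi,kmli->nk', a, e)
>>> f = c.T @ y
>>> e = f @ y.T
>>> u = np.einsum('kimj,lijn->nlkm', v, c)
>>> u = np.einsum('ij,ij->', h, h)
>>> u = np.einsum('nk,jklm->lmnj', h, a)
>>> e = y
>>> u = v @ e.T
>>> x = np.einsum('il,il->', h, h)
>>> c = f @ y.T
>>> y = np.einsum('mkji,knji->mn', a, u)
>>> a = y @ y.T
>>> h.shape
(11, 3)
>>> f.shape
(37, 37, 37, 37)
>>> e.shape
(2, 37)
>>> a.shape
(2, 2)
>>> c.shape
(37, 37, 37, 2)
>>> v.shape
(3, 37, 17, 37)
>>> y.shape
(2, 37)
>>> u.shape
(3, 37, 17, 2)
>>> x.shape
()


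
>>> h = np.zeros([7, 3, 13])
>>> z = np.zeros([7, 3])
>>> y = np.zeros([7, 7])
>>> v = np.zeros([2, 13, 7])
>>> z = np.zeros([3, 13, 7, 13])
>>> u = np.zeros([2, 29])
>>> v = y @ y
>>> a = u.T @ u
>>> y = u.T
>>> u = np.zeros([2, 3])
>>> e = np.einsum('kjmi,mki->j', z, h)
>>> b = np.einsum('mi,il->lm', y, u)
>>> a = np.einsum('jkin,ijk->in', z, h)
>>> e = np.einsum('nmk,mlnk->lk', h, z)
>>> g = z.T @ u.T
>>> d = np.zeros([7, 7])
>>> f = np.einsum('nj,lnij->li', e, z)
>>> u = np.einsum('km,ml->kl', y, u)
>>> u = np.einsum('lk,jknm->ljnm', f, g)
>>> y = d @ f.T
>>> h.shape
(7, 3, 13)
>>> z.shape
(3, 13, 7, 13)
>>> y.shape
(7, 3)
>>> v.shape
(7, 7)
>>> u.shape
(3, 13, 13, 2)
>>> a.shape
(7, 13)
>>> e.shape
(13, 13)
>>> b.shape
(3, 29)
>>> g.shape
(13, 7, 13, 2)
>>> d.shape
(7, 7)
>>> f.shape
(3, 7)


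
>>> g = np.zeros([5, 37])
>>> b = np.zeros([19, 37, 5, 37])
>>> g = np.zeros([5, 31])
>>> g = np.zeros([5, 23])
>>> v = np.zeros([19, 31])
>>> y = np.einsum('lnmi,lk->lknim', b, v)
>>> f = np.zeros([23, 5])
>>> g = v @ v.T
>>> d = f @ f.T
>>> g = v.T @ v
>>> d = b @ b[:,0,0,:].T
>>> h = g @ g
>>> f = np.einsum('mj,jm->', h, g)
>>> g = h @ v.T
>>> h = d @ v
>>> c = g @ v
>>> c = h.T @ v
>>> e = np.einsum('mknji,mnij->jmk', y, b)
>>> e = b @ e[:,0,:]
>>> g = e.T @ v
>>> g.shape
(31, 5, 37, 31)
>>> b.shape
(19, 37, 5, 37)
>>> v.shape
(19, 31)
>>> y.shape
(19, 31, 37, 37, 5)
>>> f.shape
()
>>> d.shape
(19, 37, 5, 19)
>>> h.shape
(19, 37, 5, 31)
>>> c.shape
(31, 5, 37, 31)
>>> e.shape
(19, 37, 5, 31)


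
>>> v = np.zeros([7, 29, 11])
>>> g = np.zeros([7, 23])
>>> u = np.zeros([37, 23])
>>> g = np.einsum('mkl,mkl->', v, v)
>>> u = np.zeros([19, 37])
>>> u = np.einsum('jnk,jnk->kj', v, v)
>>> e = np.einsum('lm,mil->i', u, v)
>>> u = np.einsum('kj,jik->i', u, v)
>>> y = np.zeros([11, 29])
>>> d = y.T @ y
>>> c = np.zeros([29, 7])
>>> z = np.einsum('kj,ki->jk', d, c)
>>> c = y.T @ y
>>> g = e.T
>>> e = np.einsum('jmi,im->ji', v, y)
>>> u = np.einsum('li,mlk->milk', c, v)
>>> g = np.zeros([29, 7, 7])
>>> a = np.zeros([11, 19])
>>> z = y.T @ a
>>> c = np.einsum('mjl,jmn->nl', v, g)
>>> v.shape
(7, 29, 11)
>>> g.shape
(29, 7, 7)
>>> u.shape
(7, 29, 29, 11)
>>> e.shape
(7, 11)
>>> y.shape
(11, 29)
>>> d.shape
(29, 29)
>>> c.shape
(7, 11)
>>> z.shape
(29, 19)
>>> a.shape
(11, 19)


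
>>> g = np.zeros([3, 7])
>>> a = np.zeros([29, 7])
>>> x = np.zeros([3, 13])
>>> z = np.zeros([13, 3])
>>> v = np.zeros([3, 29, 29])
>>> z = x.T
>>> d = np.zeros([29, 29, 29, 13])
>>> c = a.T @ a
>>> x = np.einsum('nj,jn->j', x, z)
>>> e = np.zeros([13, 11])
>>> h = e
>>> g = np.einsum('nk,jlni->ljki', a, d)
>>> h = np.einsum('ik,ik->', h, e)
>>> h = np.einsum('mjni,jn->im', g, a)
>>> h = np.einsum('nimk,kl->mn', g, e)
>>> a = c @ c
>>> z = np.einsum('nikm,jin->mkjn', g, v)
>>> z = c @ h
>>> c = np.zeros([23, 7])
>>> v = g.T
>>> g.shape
(29, 29, 7, 13)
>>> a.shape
(7, 7)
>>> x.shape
(13,)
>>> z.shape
(7, 29)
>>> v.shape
(13, 7, 29, 29)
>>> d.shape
(29, 29, 29, 13)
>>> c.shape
(23, 7)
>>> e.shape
(13, 11)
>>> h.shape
(7, 29)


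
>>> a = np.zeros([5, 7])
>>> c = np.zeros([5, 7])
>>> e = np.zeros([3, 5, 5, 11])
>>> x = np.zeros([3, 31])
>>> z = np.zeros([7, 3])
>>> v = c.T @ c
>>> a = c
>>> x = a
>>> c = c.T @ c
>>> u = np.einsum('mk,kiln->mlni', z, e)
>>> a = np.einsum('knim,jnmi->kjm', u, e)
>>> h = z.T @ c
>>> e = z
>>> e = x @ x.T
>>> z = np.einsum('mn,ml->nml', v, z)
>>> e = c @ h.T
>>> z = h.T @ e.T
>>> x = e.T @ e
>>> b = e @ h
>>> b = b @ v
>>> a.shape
(7, 3, 5)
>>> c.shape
(7, 7)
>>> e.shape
(7, 3)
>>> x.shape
(3, 3)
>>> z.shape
(7, 7)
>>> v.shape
(7, 7)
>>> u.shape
(7, 5, 11, 5)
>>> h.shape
(3, 7)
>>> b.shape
(7, 7)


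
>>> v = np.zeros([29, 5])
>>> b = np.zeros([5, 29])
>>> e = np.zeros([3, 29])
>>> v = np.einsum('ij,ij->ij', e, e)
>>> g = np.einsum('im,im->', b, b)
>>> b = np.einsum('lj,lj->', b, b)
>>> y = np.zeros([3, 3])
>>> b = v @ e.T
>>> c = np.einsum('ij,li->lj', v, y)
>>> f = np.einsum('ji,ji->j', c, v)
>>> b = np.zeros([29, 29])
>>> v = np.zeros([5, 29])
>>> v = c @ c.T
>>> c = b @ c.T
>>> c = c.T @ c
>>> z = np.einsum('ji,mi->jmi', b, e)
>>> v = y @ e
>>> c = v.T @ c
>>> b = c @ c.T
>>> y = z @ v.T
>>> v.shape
(3, 29)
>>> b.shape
(29, 29)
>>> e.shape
(3, 29)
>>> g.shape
()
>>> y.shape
(29, 3, 3)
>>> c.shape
(29, 3)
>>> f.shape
(3,)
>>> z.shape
(29, 3, 29)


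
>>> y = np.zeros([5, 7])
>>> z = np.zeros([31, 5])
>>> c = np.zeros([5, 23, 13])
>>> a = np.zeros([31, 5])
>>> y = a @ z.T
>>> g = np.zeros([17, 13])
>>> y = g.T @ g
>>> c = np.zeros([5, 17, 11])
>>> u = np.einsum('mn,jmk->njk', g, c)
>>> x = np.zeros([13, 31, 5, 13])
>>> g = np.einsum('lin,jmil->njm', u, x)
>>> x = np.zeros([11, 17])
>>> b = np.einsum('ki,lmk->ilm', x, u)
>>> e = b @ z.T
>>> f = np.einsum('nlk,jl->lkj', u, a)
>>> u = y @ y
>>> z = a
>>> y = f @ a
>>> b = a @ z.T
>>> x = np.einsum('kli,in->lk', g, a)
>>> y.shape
(5, 11, 5)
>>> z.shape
(31, 5)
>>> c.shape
(5, 17, 11)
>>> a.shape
(31, 5)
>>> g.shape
(11, 13, 31)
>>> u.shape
(13, 13)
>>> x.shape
(13, 11)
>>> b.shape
(31, 31)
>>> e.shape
(17, 13, 31)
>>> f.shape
(5, 11, 31)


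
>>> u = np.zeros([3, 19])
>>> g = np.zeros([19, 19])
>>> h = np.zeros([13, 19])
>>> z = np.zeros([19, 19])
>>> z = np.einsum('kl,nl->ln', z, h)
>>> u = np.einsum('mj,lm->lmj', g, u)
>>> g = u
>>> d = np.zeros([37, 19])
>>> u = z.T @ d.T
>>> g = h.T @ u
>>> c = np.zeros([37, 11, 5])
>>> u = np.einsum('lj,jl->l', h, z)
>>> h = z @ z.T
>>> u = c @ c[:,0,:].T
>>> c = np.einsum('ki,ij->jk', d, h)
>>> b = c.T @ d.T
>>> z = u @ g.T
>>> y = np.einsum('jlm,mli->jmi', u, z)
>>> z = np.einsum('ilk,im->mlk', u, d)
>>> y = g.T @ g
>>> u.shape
(37, 11, 37)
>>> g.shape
(19, 37)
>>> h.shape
(19, 19)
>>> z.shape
(19, 11, 37)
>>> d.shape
(37, 19)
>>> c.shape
(19, 37)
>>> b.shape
(37, 37)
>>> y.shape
(37, 37)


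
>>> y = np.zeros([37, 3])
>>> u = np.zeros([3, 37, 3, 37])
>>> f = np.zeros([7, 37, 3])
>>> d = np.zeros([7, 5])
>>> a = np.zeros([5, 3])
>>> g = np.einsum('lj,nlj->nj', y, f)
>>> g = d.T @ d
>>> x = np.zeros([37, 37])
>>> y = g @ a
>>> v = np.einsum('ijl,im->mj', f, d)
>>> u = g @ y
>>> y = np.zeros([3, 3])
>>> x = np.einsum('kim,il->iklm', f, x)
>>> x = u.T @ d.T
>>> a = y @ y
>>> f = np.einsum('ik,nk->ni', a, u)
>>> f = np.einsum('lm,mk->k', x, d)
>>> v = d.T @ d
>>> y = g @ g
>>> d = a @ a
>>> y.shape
(5, 5)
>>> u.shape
(5, 3)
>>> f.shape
(5,)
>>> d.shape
(3, 3)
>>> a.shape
(3, 3)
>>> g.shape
(5, 5)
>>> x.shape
(3, 7)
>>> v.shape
(5, 5)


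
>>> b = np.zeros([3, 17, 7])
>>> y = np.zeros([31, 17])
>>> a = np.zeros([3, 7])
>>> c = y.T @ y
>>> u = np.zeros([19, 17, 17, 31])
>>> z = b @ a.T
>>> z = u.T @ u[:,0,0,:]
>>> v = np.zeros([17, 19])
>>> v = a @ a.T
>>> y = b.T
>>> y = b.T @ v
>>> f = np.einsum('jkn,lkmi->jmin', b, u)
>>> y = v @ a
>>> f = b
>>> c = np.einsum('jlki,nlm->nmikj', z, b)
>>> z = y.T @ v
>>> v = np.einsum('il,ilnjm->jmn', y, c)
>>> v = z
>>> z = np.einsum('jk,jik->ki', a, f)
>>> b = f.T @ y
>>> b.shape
(7, 17, 7)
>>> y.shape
(3, 7)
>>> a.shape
(3, 7)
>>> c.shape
(3, 7, 31, 17, 31)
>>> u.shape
(19, 17, 17, 31)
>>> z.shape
(7, 17)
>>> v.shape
(7, 3)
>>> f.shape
(3, 17, 7)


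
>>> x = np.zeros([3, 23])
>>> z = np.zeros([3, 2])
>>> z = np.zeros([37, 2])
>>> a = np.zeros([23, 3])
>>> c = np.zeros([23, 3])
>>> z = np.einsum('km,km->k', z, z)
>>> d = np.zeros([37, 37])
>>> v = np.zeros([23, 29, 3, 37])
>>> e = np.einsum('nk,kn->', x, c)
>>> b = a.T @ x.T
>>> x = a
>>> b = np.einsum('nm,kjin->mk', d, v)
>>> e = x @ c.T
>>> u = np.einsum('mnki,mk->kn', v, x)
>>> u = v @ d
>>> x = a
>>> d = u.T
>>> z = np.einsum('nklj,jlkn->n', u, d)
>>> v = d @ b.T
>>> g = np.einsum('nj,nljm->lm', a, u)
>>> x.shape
(23, 3)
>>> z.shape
(23,)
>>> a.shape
(23, 3)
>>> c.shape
(23, 3)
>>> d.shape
(37, 3, 29, 23)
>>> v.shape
(37, 3, 29, 37)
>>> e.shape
(23, 23)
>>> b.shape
(37, 23)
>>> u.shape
(23, 29, 3, 37)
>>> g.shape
(29, 37)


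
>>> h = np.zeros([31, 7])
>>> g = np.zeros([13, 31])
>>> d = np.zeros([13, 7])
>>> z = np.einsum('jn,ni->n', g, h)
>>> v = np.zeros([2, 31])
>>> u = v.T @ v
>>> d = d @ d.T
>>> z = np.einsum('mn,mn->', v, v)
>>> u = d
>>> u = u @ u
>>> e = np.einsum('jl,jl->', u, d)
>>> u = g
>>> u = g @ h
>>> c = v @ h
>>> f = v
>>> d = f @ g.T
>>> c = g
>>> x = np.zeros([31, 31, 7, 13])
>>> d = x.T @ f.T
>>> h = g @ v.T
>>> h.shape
(13, 2)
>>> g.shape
(13, 31)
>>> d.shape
(13, 7, 31, 2)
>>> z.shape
()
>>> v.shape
(2, 31)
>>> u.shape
(13, 7)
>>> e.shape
()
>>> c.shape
(13, 31)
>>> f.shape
(2, 31)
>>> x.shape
(31, 31, 7, 13)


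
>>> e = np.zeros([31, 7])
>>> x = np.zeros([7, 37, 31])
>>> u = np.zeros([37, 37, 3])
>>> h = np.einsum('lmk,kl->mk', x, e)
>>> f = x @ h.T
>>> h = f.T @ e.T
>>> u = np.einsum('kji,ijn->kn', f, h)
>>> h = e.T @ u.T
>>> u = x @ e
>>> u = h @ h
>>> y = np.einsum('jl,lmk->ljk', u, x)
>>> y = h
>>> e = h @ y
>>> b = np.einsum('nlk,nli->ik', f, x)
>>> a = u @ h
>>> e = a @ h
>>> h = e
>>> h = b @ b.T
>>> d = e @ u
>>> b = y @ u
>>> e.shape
(7, 7)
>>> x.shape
(7, 37, 31)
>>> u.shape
(7, 7)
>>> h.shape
(31, 31)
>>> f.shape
(7, 37, 37)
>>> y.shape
(7, 7)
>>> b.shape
(7, 7)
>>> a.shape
(7, 7)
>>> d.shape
(7, 7)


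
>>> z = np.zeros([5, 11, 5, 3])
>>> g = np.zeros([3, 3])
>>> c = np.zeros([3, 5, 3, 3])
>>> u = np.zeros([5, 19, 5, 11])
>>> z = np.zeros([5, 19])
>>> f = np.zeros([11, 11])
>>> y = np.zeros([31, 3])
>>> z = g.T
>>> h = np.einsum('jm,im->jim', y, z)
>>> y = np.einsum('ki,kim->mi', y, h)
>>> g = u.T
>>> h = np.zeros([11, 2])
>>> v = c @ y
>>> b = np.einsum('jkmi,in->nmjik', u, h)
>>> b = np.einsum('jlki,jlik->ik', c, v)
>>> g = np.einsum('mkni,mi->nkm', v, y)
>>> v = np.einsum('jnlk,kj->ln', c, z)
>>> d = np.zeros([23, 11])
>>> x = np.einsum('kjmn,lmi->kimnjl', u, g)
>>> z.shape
(3, 3)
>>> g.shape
(3, 5, 3)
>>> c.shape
(3, 5, 3, 3)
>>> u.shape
(5, 19, 5, 11)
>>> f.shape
(11, 11)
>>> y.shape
(3, 3)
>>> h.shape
(11, 2)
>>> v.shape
(3, 5)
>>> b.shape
(3, 3)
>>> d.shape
(23, 11)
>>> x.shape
(5, 3, 5, 11, 19, 3)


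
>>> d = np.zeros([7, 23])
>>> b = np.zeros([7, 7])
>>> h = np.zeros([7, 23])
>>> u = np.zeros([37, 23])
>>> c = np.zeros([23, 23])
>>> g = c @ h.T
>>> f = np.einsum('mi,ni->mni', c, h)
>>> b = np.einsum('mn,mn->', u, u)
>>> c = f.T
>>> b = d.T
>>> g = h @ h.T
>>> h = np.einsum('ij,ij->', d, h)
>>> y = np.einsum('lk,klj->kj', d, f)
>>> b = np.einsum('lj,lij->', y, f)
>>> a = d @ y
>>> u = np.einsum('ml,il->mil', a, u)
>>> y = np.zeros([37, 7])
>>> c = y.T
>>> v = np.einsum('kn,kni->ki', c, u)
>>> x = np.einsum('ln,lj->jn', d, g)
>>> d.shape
(7, 23)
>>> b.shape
()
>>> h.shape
()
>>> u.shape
(7, 37, 23)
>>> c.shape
(7, 37)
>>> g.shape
(7, 7)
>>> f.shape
(23, 7, 23)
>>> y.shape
(37, 7)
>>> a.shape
(7, 23)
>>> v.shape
(7, 23)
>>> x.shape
(7, 23)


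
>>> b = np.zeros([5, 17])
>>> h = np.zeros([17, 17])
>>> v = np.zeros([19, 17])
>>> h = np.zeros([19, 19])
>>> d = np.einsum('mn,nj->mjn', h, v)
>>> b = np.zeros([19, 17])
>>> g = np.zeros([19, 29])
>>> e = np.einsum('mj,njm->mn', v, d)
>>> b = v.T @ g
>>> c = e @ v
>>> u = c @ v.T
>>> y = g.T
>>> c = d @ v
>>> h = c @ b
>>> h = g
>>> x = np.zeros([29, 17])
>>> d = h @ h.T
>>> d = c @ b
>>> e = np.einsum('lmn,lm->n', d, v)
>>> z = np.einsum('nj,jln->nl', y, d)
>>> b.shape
(17, 29)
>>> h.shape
(19, 29)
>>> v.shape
(19, 17)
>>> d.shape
(19, 17, 29)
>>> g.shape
(19, 29)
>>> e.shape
(29,)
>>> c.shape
(19, 17, 17)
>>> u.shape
(19, 19)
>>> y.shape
(29, 19)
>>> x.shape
(29, 17)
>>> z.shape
(29, 17)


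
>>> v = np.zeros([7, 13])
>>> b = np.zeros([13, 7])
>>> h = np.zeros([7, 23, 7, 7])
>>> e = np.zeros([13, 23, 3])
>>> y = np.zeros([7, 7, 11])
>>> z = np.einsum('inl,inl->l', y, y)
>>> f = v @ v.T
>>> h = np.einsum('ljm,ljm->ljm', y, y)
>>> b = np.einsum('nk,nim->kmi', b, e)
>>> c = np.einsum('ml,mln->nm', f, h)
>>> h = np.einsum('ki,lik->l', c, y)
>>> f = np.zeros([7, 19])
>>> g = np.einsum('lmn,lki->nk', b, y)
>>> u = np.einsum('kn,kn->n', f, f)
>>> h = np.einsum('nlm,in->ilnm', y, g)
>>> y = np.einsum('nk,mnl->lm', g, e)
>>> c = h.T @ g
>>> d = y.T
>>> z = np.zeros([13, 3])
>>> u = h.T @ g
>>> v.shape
(7, 13)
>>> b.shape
(7, 3, 23)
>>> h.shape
(23, 7, 7, 11)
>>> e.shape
(13, 23, 3)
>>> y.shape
(3, 13)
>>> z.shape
(13, 3)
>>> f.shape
(7, 19)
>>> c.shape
(11, 7, 7, 7)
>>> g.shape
(23, 7)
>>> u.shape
(11, 7, 7, 7)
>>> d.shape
(13, 3)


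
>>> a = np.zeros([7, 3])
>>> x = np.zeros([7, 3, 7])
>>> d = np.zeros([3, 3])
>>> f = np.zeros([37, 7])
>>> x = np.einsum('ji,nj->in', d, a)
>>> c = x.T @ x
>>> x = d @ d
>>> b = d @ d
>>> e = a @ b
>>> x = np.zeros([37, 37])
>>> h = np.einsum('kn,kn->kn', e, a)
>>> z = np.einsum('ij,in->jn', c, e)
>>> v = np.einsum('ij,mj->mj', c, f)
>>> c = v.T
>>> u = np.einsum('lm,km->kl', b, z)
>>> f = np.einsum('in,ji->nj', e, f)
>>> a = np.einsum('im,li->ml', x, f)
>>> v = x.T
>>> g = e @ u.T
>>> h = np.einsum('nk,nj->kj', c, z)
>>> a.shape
(37, 3)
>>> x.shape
(37, 37)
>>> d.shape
(3, 3)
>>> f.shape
(3, 37)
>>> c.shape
(7, 37)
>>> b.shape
(3, 3)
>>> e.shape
(7, 3)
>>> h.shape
(37, 3)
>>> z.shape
(7, 3)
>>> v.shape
(37, 37)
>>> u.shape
(7, 3)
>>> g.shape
(7, 7)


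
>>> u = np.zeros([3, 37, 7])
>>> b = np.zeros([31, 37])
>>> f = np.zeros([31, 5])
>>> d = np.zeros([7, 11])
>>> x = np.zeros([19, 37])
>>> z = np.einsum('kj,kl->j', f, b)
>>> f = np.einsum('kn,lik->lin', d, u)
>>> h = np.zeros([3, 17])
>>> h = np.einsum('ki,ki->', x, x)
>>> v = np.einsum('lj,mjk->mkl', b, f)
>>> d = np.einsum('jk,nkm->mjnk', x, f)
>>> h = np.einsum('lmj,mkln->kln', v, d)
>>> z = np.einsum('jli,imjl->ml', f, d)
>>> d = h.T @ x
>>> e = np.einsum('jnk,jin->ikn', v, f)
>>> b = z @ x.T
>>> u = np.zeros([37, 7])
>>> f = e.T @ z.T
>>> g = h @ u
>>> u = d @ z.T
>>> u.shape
(37, 3, 19)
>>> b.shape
(19, 19)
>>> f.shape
(11, 31, 19)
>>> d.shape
(37, 3, 37)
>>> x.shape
(19, 37)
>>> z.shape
(19, 37)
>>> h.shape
(19, 3, 37)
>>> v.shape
(3, 11, 31)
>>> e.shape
(37, 31, 11)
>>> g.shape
(19, 3, 7)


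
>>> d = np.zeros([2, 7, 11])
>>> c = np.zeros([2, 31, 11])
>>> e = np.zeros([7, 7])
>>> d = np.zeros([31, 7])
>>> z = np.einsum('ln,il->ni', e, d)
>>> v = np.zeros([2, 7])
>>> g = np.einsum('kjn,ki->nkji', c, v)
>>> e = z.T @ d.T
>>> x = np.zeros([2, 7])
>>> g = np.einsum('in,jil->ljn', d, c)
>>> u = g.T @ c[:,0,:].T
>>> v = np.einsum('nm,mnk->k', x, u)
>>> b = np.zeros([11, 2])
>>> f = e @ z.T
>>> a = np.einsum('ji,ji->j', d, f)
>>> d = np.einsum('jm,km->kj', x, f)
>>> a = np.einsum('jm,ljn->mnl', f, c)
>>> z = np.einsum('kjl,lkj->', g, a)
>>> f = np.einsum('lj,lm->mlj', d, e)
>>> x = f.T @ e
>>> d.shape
(31, 2)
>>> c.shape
(2, 31, 11)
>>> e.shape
(31, 31)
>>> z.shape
()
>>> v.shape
(2,)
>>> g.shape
(11, 2, 7)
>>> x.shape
(2, 31, 31)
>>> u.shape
(7, 2, 2)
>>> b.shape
(11, 2)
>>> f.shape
(31, 31, 2)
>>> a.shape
(7, 11, 2)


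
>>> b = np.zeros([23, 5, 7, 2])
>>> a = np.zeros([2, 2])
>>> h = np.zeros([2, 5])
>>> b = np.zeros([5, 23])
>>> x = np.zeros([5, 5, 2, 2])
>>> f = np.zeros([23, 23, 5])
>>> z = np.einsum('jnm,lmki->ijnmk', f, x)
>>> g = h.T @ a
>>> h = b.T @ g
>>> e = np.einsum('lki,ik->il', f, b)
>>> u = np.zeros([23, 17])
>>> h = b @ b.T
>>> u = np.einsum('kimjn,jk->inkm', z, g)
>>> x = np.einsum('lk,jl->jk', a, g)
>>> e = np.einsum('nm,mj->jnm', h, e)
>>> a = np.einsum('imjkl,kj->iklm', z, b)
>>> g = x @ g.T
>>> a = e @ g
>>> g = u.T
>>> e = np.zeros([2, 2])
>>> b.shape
(5, 23)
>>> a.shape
(23, 5, 5)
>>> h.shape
(5, 5)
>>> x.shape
(5, 2)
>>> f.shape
(23, 23, 5)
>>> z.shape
(2, 23, 23, 5, 2)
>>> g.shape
(23, 2, 2, 23)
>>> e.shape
(2, 2)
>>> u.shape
(23, 2, 2, 23)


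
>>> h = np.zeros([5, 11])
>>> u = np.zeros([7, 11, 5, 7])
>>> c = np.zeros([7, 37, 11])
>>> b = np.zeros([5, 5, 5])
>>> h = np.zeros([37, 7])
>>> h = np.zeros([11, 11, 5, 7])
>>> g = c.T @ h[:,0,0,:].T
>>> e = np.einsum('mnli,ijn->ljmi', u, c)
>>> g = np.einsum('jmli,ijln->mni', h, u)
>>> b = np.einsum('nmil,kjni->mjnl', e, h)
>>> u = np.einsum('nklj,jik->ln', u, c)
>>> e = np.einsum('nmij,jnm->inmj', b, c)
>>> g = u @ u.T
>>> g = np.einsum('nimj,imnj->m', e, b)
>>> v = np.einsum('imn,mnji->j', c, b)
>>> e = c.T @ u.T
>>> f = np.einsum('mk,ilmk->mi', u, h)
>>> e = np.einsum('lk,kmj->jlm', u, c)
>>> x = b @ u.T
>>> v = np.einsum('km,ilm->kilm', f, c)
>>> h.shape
(11, 11, 5, 7)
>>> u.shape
(5, 7)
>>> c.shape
(7, 37, 11)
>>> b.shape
(37, 11, 5, 7)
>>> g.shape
(11,)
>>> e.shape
(11, 5, 37)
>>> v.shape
(5, 7, 37, 11)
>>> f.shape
(5, 11)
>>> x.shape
(37, 11, 5, 5)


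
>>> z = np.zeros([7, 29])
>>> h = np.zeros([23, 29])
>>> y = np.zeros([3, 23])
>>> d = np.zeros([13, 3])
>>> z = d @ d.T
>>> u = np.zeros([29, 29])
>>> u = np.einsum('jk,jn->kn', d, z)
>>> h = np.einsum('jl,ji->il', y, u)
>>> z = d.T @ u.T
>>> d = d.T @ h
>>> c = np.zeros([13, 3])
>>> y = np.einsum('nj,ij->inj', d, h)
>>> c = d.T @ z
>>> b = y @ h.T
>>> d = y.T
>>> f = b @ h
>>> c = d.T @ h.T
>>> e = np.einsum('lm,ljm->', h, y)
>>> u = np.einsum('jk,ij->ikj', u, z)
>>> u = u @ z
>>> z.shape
(3, 3)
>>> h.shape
(13, 23)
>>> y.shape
(13, 3, 23)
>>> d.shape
(23, 3, 13)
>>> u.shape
(3, 13, 3)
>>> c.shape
(13, 3, 13)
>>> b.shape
(13, 3, 13)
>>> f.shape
(13, 3, 23)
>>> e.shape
()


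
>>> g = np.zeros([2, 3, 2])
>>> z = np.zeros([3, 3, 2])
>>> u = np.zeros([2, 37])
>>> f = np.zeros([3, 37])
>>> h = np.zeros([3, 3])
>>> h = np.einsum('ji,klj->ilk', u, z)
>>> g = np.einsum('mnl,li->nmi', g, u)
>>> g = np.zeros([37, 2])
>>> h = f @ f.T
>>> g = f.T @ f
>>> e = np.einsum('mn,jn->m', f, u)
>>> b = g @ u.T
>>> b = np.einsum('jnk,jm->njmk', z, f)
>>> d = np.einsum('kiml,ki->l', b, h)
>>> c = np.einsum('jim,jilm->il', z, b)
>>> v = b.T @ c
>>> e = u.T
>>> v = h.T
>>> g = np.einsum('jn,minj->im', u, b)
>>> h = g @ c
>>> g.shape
(3, 3)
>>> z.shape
(3, 3, 2)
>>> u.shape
(2, 37)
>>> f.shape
(3, 37)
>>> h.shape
(3, 37)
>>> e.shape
(37, 2)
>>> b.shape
(3, 3, 37, 2)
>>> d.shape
(2,)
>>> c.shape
(3, 37)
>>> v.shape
(3, 3)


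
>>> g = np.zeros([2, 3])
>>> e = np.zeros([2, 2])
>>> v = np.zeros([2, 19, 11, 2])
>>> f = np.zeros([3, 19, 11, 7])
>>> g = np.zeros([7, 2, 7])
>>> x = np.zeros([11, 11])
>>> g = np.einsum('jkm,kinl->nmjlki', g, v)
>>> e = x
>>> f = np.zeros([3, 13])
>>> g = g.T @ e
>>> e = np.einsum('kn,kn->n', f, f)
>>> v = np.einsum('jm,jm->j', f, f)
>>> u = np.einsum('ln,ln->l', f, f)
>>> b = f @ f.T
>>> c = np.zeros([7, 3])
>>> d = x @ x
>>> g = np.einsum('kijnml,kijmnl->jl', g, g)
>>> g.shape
(2, 11)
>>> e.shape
(13,)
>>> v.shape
(3,)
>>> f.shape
(3, 13)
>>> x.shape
(11, 11)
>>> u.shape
(3,)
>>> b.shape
(3, 3)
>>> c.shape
(7, 3)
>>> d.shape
(11, 11)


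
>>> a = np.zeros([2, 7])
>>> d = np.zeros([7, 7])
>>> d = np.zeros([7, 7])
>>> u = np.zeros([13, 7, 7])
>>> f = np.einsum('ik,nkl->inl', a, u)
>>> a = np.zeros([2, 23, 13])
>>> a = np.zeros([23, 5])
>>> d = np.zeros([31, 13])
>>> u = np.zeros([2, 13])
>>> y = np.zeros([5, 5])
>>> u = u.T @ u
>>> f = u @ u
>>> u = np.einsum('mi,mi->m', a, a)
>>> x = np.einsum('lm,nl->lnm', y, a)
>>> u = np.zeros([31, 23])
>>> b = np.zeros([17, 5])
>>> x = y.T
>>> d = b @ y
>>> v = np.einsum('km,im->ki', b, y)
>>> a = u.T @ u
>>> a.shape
(23, 23)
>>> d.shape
(17, 5)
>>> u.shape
(31, 23)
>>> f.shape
(13, 13)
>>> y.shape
(5, 5)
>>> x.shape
(5, 5)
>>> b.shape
(17, 5)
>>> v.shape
(17, 5)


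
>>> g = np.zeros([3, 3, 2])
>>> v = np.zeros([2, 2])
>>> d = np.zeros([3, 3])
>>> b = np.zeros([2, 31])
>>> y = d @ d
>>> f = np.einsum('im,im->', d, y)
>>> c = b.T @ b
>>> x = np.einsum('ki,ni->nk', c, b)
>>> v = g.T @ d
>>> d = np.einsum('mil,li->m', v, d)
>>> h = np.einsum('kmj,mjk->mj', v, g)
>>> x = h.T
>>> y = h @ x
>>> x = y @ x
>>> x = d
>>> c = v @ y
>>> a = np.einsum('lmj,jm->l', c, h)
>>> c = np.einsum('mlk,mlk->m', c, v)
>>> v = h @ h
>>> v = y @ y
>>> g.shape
(3, 3, 2)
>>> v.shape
(3, 3)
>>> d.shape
(2,)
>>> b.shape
(2, 31)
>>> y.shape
(3, 3)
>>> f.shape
()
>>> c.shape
(2,)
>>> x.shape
(2,)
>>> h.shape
(3, 3)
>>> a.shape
(2,)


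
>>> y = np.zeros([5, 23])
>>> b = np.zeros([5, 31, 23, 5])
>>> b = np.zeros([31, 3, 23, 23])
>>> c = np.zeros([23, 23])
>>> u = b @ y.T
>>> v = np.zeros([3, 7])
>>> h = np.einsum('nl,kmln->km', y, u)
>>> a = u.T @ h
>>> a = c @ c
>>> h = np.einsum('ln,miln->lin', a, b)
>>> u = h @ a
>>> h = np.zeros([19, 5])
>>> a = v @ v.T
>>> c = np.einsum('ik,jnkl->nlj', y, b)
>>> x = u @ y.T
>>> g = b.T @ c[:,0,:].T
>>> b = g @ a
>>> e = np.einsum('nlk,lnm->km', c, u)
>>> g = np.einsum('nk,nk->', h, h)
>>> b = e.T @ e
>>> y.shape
(5, 23)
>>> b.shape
(23, 23)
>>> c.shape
(3, 23, 31)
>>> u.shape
(23, 3, 23)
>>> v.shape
(3, 7)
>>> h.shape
(19, 5)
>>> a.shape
(3, 3)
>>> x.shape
(23, 3, 5)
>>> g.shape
()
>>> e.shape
(31, 23)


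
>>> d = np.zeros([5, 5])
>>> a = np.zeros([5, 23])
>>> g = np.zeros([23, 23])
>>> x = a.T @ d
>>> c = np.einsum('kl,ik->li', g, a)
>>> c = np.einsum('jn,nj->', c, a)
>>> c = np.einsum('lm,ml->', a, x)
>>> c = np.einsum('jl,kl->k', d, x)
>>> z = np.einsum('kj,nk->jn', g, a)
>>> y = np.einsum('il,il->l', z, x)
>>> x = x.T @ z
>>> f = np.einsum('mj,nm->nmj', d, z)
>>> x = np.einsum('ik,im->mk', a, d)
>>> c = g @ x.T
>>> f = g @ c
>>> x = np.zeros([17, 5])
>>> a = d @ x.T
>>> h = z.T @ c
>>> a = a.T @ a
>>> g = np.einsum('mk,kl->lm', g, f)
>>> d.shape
(5, 5)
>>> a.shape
(17, 17)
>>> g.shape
(5, 23)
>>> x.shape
(17, 5)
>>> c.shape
(23, 5)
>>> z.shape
(23, 5)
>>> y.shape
(5,)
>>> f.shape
(23, 5)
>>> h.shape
(5, 5)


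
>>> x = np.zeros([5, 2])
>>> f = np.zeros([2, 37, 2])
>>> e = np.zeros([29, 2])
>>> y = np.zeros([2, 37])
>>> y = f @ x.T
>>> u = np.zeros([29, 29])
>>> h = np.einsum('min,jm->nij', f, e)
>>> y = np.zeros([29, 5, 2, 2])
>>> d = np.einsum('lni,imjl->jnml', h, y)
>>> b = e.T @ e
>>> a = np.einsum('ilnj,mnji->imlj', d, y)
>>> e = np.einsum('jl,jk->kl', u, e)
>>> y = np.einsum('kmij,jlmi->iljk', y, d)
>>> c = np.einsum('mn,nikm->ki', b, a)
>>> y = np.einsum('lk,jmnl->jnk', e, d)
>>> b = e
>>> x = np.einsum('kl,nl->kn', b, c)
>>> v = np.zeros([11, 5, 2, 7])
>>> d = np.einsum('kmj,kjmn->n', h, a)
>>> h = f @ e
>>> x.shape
(2, 37)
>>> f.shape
(2, 37, 2)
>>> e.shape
(2, 29)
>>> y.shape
(2, 5, 29)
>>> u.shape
(29, 29)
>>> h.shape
(2, 37, 29)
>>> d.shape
(2,)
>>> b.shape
(2, 29)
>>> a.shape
(2, 29, 37, 2)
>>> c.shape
(37, 29)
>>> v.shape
(11, 5, 2, 7)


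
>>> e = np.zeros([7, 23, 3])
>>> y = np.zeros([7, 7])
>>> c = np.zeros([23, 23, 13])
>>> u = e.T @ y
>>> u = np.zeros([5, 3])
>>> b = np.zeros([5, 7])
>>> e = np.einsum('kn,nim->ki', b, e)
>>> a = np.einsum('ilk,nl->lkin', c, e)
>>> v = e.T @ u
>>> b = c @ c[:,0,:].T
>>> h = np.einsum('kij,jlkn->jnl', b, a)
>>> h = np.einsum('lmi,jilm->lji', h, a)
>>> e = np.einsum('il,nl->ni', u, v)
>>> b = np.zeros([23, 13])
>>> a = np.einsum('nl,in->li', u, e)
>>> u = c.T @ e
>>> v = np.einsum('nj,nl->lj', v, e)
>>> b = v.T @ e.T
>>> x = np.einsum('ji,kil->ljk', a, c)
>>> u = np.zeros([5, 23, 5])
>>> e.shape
(23, 5)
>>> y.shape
(7, 7)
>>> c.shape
(23, 23, 13)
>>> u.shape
(5, 23, 5)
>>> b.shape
(3, 23)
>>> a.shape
(3, 23)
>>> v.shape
(5, 3)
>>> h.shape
(23, 23, 13)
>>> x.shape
(13, 3, 23)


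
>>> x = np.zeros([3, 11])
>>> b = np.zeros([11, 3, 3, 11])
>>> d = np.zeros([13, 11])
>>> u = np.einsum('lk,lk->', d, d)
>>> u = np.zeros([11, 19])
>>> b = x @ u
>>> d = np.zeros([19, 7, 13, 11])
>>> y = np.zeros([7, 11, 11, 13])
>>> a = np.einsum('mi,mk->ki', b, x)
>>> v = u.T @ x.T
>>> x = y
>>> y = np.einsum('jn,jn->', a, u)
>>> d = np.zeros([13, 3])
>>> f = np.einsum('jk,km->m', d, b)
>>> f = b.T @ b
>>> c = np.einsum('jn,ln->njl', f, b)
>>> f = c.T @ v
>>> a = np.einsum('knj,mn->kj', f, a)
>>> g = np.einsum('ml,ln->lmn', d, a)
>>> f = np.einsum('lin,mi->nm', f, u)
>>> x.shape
(7, 11, 11, 13)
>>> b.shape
(3, 19)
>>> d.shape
(13, 3)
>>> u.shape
(11, 19)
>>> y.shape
()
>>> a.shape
(3, 3)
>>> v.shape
(19, 3)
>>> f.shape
(3, 11)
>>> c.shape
(19, 19, 3)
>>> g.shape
(3, 13, 3)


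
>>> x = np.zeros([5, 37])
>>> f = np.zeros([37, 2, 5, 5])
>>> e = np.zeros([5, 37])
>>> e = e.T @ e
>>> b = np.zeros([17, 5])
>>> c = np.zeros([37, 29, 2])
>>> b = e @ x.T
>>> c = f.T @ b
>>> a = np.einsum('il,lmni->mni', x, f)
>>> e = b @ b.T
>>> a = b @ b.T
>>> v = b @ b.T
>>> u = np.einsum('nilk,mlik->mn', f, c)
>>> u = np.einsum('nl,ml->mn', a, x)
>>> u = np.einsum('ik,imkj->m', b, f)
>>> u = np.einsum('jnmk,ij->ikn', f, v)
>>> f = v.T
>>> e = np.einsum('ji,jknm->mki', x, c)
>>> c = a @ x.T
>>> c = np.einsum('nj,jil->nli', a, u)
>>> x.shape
(5, 37)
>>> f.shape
(37, 37)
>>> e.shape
(5, 5, 37)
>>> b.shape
(37, 5)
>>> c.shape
(37, 2, 5)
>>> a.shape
(37, 37)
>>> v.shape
(37, 37)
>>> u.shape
(37, 5, 2)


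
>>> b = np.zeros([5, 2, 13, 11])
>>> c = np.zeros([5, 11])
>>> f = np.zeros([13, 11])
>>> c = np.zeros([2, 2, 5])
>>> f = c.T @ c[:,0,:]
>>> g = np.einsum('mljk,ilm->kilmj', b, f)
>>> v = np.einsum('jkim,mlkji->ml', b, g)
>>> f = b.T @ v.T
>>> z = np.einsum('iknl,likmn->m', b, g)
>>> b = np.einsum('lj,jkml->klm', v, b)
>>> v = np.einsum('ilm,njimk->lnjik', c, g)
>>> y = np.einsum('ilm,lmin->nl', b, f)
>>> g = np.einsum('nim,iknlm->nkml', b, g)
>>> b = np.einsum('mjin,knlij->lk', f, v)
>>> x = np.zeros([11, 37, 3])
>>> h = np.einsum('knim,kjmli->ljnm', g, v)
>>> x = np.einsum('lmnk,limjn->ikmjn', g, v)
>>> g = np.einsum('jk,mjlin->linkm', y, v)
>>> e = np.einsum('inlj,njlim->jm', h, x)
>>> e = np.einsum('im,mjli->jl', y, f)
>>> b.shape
(5, 2)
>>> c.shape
(2, 2, 5)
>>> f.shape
(11, 13, 2, 11)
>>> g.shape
(5, 2, 13, 11, 2)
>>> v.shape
(2, 11, 5, 2, 13)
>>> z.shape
(5,)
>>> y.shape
(11, 11)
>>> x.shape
(11, 5, 5, 2, 13)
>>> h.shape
(2, 11, 5, 5)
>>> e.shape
(13, 2)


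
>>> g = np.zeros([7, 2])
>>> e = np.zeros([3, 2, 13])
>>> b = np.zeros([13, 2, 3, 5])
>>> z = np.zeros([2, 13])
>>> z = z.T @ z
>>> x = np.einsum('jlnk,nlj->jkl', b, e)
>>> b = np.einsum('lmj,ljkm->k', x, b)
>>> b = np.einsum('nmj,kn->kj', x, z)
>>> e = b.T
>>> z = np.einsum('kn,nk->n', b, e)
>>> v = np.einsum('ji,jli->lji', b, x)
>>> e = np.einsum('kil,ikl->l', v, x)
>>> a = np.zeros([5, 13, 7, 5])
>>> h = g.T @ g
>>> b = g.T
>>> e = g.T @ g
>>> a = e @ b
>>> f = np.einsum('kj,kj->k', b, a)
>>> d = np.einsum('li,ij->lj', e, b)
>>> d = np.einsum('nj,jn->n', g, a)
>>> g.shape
(7, 2)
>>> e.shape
(2, 2)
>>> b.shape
(2, 7)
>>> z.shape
(2,)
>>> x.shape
(13, 5, 2)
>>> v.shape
(5, 13, 2)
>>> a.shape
(2, 7)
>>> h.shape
(2, 2)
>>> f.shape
(2,)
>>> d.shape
(7,)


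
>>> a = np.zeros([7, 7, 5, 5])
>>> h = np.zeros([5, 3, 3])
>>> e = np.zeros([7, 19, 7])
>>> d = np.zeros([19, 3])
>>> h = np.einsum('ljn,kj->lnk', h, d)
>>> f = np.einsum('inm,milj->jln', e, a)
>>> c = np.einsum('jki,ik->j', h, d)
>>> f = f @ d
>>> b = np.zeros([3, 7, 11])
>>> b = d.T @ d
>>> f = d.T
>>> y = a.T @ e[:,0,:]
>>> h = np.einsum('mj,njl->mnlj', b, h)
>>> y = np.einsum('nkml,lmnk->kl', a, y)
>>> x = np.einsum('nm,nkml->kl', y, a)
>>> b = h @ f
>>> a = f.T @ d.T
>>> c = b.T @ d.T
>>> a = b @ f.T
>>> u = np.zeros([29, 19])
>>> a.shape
(3, 5, 19, 3)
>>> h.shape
(3, 5, 19, 3)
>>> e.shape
(7, 19, 7)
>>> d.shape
(19, 3)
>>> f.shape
(3, 19)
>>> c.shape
(19, 19, 5, 19)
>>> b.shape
(3, 5, 19, 19)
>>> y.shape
(7, 5)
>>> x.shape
(7, 5)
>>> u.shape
(29, 19)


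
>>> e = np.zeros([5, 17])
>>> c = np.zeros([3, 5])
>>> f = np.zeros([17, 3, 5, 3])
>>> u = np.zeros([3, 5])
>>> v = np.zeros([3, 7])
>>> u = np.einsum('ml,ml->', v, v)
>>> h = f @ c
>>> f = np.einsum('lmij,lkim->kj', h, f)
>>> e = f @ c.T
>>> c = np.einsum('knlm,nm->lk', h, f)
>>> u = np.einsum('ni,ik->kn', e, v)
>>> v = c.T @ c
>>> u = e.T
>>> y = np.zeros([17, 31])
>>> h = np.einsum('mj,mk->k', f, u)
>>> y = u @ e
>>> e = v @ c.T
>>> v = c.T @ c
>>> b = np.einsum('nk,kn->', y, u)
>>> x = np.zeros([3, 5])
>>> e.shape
(17, 5)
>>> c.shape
(5, 17)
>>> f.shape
(3, 5)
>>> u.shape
(3, 3)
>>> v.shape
(17, 17)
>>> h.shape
(3,)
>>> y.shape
(3, 3)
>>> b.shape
()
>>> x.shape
(3, 5)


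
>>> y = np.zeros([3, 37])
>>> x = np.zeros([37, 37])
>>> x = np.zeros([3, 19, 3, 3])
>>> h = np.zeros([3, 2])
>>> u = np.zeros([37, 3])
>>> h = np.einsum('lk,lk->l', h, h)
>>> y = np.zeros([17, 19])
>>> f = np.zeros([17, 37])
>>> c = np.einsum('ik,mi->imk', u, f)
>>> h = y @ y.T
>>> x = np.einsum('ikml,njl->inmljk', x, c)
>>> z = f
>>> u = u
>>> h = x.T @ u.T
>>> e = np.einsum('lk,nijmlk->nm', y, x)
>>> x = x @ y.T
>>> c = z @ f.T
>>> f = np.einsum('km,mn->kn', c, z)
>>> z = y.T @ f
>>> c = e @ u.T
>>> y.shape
(17, 19)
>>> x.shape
(3, 37, 3, 3, 17, 17)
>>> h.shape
(19, 17, 3, 3, 37, 37)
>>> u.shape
(37, 3)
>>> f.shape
(17, 37)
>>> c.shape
(3, 37)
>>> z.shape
(19, 37)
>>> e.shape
(3, 3)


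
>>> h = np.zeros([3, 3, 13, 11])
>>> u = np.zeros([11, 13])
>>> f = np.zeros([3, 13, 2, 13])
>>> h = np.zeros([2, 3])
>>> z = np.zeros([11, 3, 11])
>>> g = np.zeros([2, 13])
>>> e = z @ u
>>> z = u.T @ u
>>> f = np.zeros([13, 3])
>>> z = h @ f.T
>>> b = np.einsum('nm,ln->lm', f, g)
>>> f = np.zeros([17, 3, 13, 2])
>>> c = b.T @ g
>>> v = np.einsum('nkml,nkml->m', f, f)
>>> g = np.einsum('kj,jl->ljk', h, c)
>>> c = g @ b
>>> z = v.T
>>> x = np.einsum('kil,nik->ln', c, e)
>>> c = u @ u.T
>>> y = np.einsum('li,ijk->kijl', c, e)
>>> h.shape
(2, 3)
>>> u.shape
(11, 13)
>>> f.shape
(17, 3, 13, 2)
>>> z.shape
(13,)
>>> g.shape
(13, 3, 2)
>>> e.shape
(11, 3, 13)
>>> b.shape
(2, 3)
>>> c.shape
(11, 11)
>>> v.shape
(13,)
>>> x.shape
(3, 11)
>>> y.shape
(13, 11, 3, 11)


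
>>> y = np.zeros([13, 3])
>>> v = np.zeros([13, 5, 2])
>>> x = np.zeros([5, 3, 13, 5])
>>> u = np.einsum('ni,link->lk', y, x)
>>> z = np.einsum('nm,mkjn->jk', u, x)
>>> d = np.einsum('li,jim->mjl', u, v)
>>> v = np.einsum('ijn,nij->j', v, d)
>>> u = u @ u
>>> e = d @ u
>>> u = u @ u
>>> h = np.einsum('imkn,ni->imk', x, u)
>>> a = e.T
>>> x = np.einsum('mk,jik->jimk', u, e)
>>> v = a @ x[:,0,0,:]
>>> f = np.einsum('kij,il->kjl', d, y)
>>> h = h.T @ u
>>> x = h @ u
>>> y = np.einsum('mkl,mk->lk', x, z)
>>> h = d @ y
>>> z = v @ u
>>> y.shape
(5, 3)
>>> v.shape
(5, 13, 5)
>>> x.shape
(13, 3, 5)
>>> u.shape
(5, 5)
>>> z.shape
(5, 13, 5)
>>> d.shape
(2, 13, 5)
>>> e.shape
(2, 13, 5)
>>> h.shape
(2, 13, 3)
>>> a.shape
(5, 13, 2)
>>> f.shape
(2, 5, 3)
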